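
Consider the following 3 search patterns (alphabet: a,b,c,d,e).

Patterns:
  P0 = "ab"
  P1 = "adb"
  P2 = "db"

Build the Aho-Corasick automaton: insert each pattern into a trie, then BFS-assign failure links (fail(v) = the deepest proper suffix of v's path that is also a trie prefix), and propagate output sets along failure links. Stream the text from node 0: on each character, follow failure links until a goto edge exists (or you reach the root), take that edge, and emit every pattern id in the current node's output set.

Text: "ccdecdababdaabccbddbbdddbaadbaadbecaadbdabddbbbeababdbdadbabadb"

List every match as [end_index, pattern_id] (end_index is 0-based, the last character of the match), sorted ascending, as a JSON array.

Build:
Trie (insert patterns):
  0='ε' goto a→1 d→5
  1='a' goto b→2 d→3
  2='ab' goto ·  ←P0
  3='ad' goto b→4
  4='adb' goto ·  ←P1
  5='d' goto b→6
  6='db' goto ·  ←P2

Failure links (BFS by depth):
  fail(1) 'a': from fail(0)=0 chase 'a': 0 ⇒ 0;  out=∅∪out(0)=∅
  fail(5) 'd': from fail(0)=0 chase 'd': 0 ⇒ 0;  out=∅∪out(0)=∅
  fail(2) 'ab': from fail(1)=0 chase 'b': 0 ⇒ 0;  out={0}∪out(0)={0}
  fail(3) 'ad': from fail(1)=0 chase 'd': 0 ⇒ 5;  out=∅∪out(5)=∅
  fail(6) 'db': from fail(5)=0 chase 'b': 0 ⇒ 0;  out={2}∪out(0)={2}
  fail(4) 'adb': from fail(3)=5 chase 'b': 5 ⇒ 6;  out={1}∪out(6)={1,2}

Text stream:
pos 0 'c': at 0
pos 1 'c': at 0
pos 2 'd': at 5
pos 3 'e': at 0 (via fail)
pos 4 'c': at 0
pos 5 'd': at 5
pos 6 'a': at 1 (via fail)
pos 7 'b': at 2  emit P0@[6:7]
pos 8 'a': at 1 (via fail)
pos 9 'b': at 2  emit P0@[8:9]
pos 10 'd': at 5 (via fail)
pos 11 'a': at 1 (via fail)
pos 12 'a': at 1 (via fail)
pos 13 'b': at 2  emit P0@[12:13]
pos 14 'c': at 0 (via fail)
pos 15 'c': at 0
pos 16 'b': at 0
pos 17 'd': at 5
pos 18 'd': at 5 (via fail)
pos 19 'b': at 6  emit P2@[18:19]
pos 20 'b': at 0 (via fail)
pos 21 'd': at 5
pos 22 'd': at 5 (via fail)
pos 23 'd': at 5 (via fail)
pos 24 'b': at 6  emit P2@[23:24]
pos 25 'a': at 1 (via fail)
pos 26 'a': at 1 (via fail)
pos 27 'd': at 3
pos 28 'b': at 4  emit P1@[26:28],P2@[27:28]
pos 29 'a': at 1 (via fail)
pos 30 'a': at 1 (via fail)
pos 31 'd': at 3
pos 32 'b': at 4  emit P1@[30:32],P2@[31:32]
pos 33 'e': at 0 (via fail)
pos 34 'c': at 0
pos 35 'a': at 1
pos 36 'a': at 1 (via fail)
pos 37 'd': at 3
pos 38 'b': at 4  emit P1@[36:38],P2@[37:38]
pos 39 'd': at 5 (via fail)
pos 40 'a': at 1 (via fail)
pos 41 'b': at 2  emit P0@[40:41]
pos 42 'd': at 5 (via fail)
pos 43 'd': at 5 (via fail)
pos 44 'b': at 6  emit P2@[43:44]
pos 45 'b': at 0 (via fail)
pos 46 'b': at 0
pos 47 'e': at 0
pos 48 'a': at 1
pos 49 'b': at 2  emit P0@[48:49]
pos 50 'a': at 1 (via fail)
pos 51 'b': at 2  emit P0@[50:51]
pos 52 'd': at 5 (via fail)
pos 53 'b': at 6  emit P2@[52:53]
pos 54 'd': at 5 (via fail)
pos 55 'a': at 1 (via fail)
pos 56 'd': at 3
pos 57 'b': at 4  emit P1@[55:57],P2@[56:57]
pos 58 'a': at 1 (via fail)
pos 59 'b': at 2  emit P0@[58:59]
pos 60 'a': at 1 (via fail)
pos 61 'd': at 3
pos 62 'b': at 4  emit P1@[60:62],P2@[61:62]

Matches: [[7,0],[9,0],[13,0],[19,2],[24,2],[28,1],[28,2],[32,1],[32,2],[38,1],[38,2],[41,0],[44,2],[49,0],[51,0],[53,2],[57,1],[57,2],[59,0],[62,1],[62,2]]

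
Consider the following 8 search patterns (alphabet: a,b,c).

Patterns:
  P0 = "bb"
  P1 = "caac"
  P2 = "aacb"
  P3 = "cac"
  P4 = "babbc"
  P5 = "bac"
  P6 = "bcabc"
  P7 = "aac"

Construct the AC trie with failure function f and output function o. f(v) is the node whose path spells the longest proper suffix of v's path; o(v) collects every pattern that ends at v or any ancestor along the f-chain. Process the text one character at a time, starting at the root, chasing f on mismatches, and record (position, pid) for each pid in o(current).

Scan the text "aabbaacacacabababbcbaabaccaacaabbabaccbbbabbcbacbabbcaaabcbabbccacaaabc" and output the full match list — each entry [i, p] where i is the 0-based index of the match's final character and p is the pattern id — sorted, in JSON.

Construct AC machine:
Trie nodes:
  0='ε' goto a→7 b→1 c→3
  1='b' goto a→12 b→2 c→17
  2='bb' goto ·  ←P0
  3='c' goto a→4
  4='ca' goto a→5 c→11
  5='caa' goto c→6
  6='caac' goto ·  ←P1
  7='a' goto a→8
  8='aa' goto c→9
  9='aac' goto b→10  ←P7
  10='aacb' goto ·  ←P2
  11='cac' goto ·  ←P3
  12='ba' goto b→13 c→16
  13='bab' goto b→14
  14='babb' goto c→15
  15='babbc' goto ·  ←P4
  16='bac' goto ·  ←P5
  17='bc' goto a→18
  18='bca' goto b→19
  19='bcab' goto c→20
  20='bcabc' goto ·  ←P6

Failure links (BFS by depth):
  n1('b'): parent n0 fail=0; on 'b' 0 → fail=0;  out ∅∪∅=∅
  n3('c'): parent n0 fail=0; on 'c' 0 → fail=0;  out ∅∪∅=∅
  n7('a'): parent n0 fail=0; on 'a' 0 → fail=0;  out ∅∪∅=∅
  n2('bb'): parent n1 fail=0; on 'b' 0 → fail=1;  out {0}∪∅={0}
  n4('ca'): parent n3 fail=0; on 'a' 0 → fail=7;  out ∅∪∅=∅
  n8('aa'): parent n7 fail=0; on 'a' 0 → fail=7;  out ∅∪∅=∅
  n12('ba'): parent n1 fail=0; on 'a' 0 → fail=7;  out ∅∪∅=∅
  n17('bc'): parent n1 fail=0; on 'c' 0 → fail=3;  out ∅∪∅=∅
  n5('caa'): parent n4 fail=7; on 'a' 7 → fail=8;  out ∅∪∅=∅
  n9('aac'): parent n8 fail=7; on 'c' 7→0 → fail=3;  out {7}∪∅={7}
  n11('cac'): parent n4 fail=7; on 'c' 7→0 → fail=3;  out {3}∪∅={3}
  n13('bab'): parent n12 fail=7; on 'b' 7→0 → fail=1;  out ∅∪∅=∅
  n16('bac'): parent n12 fail=7; on 'c' 7→0 → fail=3;  out {5}∪∅={5}
  n18('bca'): parent n17 fail=3; on 'a' 3 → fail=4;  out ∅∪∅=∅
  n6('caac'): parent n5 fail=8; on 'c' 8 → fail=9;  out {1}∪{7}={1,7}
  n10('aacb'): parent n9 fail=3; on 'b' 3→0 → fail=1;  out {2}∪∅={2}
  n14('babb'): parent n13 fail=1; on 'b' 1 → fail=2;  out ∅∪{0}={0}
  n19('bcab'): parent n18 fail=4; on 'b' 4→7→0 → fail=1;  out ∅∪∅=∅
  n15('babbc'): parent n14 fail=2; on 'c' 2→1 → fail=17;  out {4}∪∅={4}
  n20('bcabc'): parent n19 fail=1; on 'c' 1 → fail=17;  out {6}∪∅={6}

Text stream:
[0] read 'a'  n0⇒n7
[1] read 'a'  n7⇒n8
[2] read 'b'  n8⇒n1 (fail-walked)
[3] read 'b'  n1⇒n2  emit P0@[2:3]
[4] read 'a'  n2⇒n12 (fail-walked)
[5] read 'a'  n12⇒n8 (fail-walked)
[6] read 'c'  n8⇒n9  emit P7@[4:6]
[7] read 'a'  n9⇒n4 (fail-walked)
[8] read 'c'  n4⇒n11  emit P3@[6:8]
[9] read 'a'  n11⇒n4 (fail-walked)
[10] read 'c'  n4⇒n11  emit P3@[8:10]
[11] read 'a'  n11⇒n4 (fail-walked)
[12] read 'b'  n4⇒n1 (fail-walked)
[13] read 'a'  n1⇒n12
[14] read 'b'  n12⇒n13
[15] read 'a'  n13⇒n12 (fail-walked)
[16] read 'b'  n12⇒n13
[17] read 'b'  n13⇒n14  emit P0@[16:17]
[18] read 'c'  n14⇒n15  emit P4@[14:18]
[19] read 'b'  n15⇒n1 (fail-walked)
[20] read 'a'  n1⇒n12
[21] read 'a'  n12⇒n8 (fail-walked)
[22] read 'b'  n8⇒n1 (fail-walked)
[23] read 'a'  n1⇒n12
[24] read 'c'  n12⇒n16  emit P5@[22:24]
[25] read 'c'  n16⇒n3 (fail-walked)
[26] read 'a'  n3⇒n4
[27] read 'a'  n4⇒n5
[28] read 'c'  n5⇒n6  emit P1@[25:28],P7@[26:28]
[29] read 'a'  n6⇒n4 (fail-walked)
[30] read 'a'  n4⇒n5
[31] read 'b'  n5⇒n1 (fail-walked)
[32] read 'b'  n1⇒n2  emit P0@[31:32]
[33] read 'a'  n2⇒n12 (fail-walked)
[34] read 'b'  n12⇒n13
[35] read 'a'  n13⇒n12 (fail-walked)
[36] read 'c'  n12⇒n16  emit P5@[34:36]
[37] read 'c'  n16⇒n3 (fail-walked)
[38] read 'b'  n3⇒n1 (fail-walked)
[39] read 'b'  n1⇒n2  emit P0@[38:39]
[40] read 'b'  n2⇒n2 (fail-walked)  emit P0@[39:40]
[41] read 'a'  n2⇒n12 (fail-walked)
[42] read 'b'  n12⇒n13
[43] read 'b'  n13⇒n14  emit P0@[42:43]
[44] read 'c'  n14⇒n15  emit P4@[40:44]
[45] read 'b'  n15⇒n1 (fail-walked)
[46] read 'a'  n1⇒n12
[47] read 'c'  n12⇒n16  emit P5@[45:47]
[48] read 'b'  n16⇒n1 (fail-walked)
[49] read 'a'  n1⇒n12
[50] read 'b'  n12⇒n13
[51] read 'b'  n13⇒n14  emit P0@[50:51]
[52] read 'c'  n14⇒n15  emit P4@[48:52]
[53] read 'a'  n15⇒n18 (fail-walked)
[54] read 'a'  n18⇒n5 (fail-walked)
[55] read 'a'  n5⇒n8 (fail-walked)
[56] read 'b'  n8⇒n1 (fail-walked)
[57] read 'c'  n1⇒n17
[58] read 'b'  n17⇒n1 (fail-walked)
[59] read 'a'  n1⇒n12
[60] read 'b'  n12⇒n13
[61] read 'b'  n13⇒n14  emit P0@[60:61]
[62] read 'c'  n14⇒n15  emit P4@[58:62]
[63] read 'c'  n15⇒n3 (fail-walked)
[64] read 'a'  n3⇒n4
[65] read 'c'  n4⇒n11  emit P3@[63:65]
[66] read 'a'  n11⇒n4 (fail-walked)
[67] read 'a'  n4⇒n5
[68] read 'a'  n5⇒n8 (fail-walked)
[69] read 'b'  n8⇒n1 (fail-walked)
[70] read 'c'  n1⇒n17

Matches: [[3,0],[6,7],[8,3],[10,3],[17,0],[18,4],[24,5],[28,1],[28,7],[32,0],[36,5],[39,0],[40,0],[43,0],[44,4],[47,5],[51,0],[52,4],[61,0],[62,4],[65,3]]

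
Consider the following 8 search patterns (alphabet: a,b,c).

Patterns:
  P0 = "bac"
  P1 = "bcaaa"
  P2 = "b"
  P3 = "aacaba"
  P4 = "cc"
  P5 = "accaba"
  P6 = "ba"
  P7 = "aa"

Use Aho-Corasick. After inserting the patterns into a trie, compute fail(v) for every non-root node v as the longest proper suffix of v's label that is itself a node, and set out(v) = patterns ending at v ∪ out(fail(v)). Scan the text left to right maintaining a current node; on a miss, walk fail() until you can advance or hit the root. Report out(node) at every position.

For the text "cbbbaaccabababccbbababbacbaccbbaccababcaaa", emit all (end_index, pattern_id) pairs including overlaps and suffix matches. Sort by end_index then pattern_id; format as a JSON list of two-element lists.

Build automaton:
Trie nodes:
  0='ε' goto a→8 b→1 c→14
  1='b' goto a→2 c→4  ←P2
  2='ba' goto c→3  ←P6
  3='bac' goto ·  ←P0
  4='bc' goto a→5
  5='bca' goto a→6
  6='bcaa' goto a→7
  7='bcaaa' goto ·  ←P1
  8='a' goto a→9 c→16
  9='aa' goto c→10  ←P7
  10='aac' goto a→11
  11='aaca' goto b→12
  12='aacab' goto a→13
  13='aacaba' goto ·  ←P3
  14='c' goto c→15
  15='cc' goto ·  ←P4
  16='ac' goto c→17
  17='acc' goto a→18
  18='acca' goto b→19
  19='accab' goto a→20
  20='accaba' goto ·  ←P5

Failure links (BFS by depth):
  fail(1) 'b': from fail(0)=0 chase 'b': 0 ⇒ 0;  out={2}∪out(0)={2}
  fail(8) 'a': from fail(0)=0 chase 'a': 0 ⇒ 0;  out=∅∪out(0)=∅
  fail(14) 'c': from fail(0)=0 chase 'c': 0 ⇒ 0;  out=∅∪out(0)=∅
  fail(2) 'ba': from fail(1)=0 chase 'a': 0 ⇒ 8;  out={6}∪out(8)={6}
  fail(4) 'bc': from fail(1)=0 chase 'c': 0 ⇒ 14;  out=∅∪out(14)=∅
  fail(9) 'aa': from fail(8)=0 chase 'a': 0 ⇒ 8;  out={7}∪out(8)={7}
  fail(15) 'cc': from fail(14)=0 chase 'c': 0 ⇒ 14;  out={4}∪out(14)={4}
  fail(16) 'ac': from fail(8)=0 chase 'c': 0 ⇒ 14;  out=∅∪out(14)=∅
  fail(3) 'bac': from fail(2)=8 chase 'c': 8 ⇒ 16;  out={0}∪out(16)={0}
  fail(5) 'bca': from fail(4)=14 chase 'a': 14→0 ⇒ 8;  out=∅∪out(8)=∅
  fail(10) 'aac': from fail(9)=8 chase 'c': 8 ⇒ 16;  out=∅∪out(16)=∅
  fail(17) 'acc': from fail(16)=14 chase 'c': 14 ⇒ 15;  out=∅∪out(15)={4}
  fail(6) 'bcaa': from fail(5)=8 chase 'a': 8 ⇒ 9;  out=∅∪out(9)={7}
  fail(11) 'aaca': from fail(10)=16 chase 'a': 16→14→0 ⇒ 8;  out=∅∪out(8)=∅
  fail(18) 'acca': from fail(17)=15 chase 'a': 15→14→0 ⇒ 8;  out=∅∪out(8)=∅
  fail(7) 'bcaaa': from fail(6)=9 chase 'a': 9→8 ⇒ 9;  out={1}∪out(9)={1,7}
  fail(12) 'aacab': from fail(11)=8 chase 'b': 8→0 ⇒ 1;  out=∅∪out(1)={2}
  fail(19) 'accab': from fail(18)=8 chase 'b': 8→0 ⇒ 1;  out=∅∪out(1)={2}
  fail(13) 'aacaba': from fail(12)=1 chase 'a': 1 ⇒ 2;  out={3}∪out(2)={3,6}
  fail(20) 'accaba': from fail(19)=1 chase 'a': 1 ⇒ 2;  out={5}∪out(2)={5,6}

Text stream:
pos 0 'c': at 14
pos 1 'b': at 1 ·f  ** P2@[1:1]
pos 2 'b': at 1 ·f  ** P2@[2:2]
pos 3 'b': at 1 ·f  ** P2@[3:3]
pos 4 'a': at 2  ** P6@[3:4]
pos 5 'a': at 9 ·f  ** P7@[4:5]
pos 6 'c': at 10
pos 7 'c': at 17 ·f  ** P4@[6:7]
pos 8 'a': at 18
pos 9 'b': at 19  ** P2@[9:9]
pos 10 'a': at 20  ** P5@[5:10],P6@[9:10]
pos 11 'b': at 1 ·f  ** P2@[11:11]
pos 12 'a': at 2  ** P6@[11:12]
pos 13 'b': at 1 ·f  ** P2@[13:13]
pos 14 'c': at 4
pos 15 'c': at 15 ·f  ** P4@[14:15]
pos 16 'b': at 1 ·f  ** P2@[16:16]
pos 17 'b': at 1 ·f  ** P2@[17:17]
pos 18 'a': at 2  ** P6@[17:18]
pos 19 'b': at 1 ·f  ** P2@[19:19]
pos 20 'a': at 2  ** P6@[19:20]
pos 21 'b': at 1 ·f  ** P2@[21:21]
pos 22 'b': at 1 ·f  ** P2@[22:22]
pos 23 'a': at 2  ** P6@[22:23]
pos 24 'c': at 3  ** P0@[22:24]
pos 25 'b': at 1 ·f  ** P2@[25:25]
pos 26 'a': at 2  ** P6@[25:26]
pos 27 'c': at 3  ** P0@[25:27]
pos 28 'c': at 17 ·f  ** P4@[27:28]
pos 29 'b': at 1 ·f  ** P2@[29:29]
pos 30 'b': at 1 ·f  ** P2@[30:30]
pos 31 'a': at 2  ** P6@[30:31]
pos 32 'c': at 3  ** P0@[30:32]
pos 33 'c': at 17 ·f  ** P4@[32:33]
pos 34 'a': at 18
pos 35 'b': at 19  ** P2@[35:35]
pos 36 'a': at 20  ** P5@[31:36],P6@[35:36]
pos 37 'b': at 1 ·f  ** P2@[37:37]
pos 38 'c': at 4
pos 39 'a': at 5
pos 40 'a': at 6  ** P7@[39:40]
pos 41 'a': at 7  ** P1@[37:41],P7@[40:41]

Result: [[1,2],[2,2],[3,2],[4,6],[5,7],[7,4],[9,2],[10,5],[10,6],[11,2],[12,6],[13,2],[15,4],[16,2],[17,2],[18,6],[19,2],[20,6],[21,2],[22,2],[23,6],[24,0],[25,2],[26,6],[27,0],[28,4],[29,2],[30,2],[31,6],[32,0],[33,4],[35,2],[36,5],[36,6],[37,2],[40,7],[41,1],[41,7]]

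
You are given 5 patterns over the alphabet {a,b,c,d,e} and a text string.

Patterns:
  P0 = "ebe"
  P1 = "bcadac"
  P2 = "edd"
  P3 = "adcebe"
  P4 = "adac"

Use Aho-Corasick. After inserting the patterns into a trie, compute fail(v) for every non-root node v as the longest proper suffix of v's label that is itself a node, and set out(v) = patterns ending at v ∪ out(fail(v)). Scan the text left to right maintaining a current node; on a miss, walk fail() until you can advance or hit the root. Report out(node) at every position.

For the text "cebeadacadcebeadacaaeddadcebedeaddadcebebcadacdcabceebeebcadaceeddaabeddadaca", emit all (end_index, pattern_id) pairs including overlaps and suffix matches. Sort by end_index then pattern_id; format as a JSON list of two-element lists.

Build automaton:
Trie nodes:
  0='ε' goto a→12 b→4 e→1
  1='e' goto b→2 d→10
  2='eb' goto e→3
  3='ebe' goto ·  ←P0
  4='b' goto c→5
  5='bc' goto a→6
  6='bca' goto d→7
  7='bcad' goto a→8
  8='bcada' goto c→9
  9='bcadac' goto ·  ←P1
  10='ed' goto d→11
  11='edd' goto ·  ←P2
  12='a' goto d→13
  13='ad' goto a→18 c→14
  14='adc' goto e→15
  15='adce' goto b→16
  16='adceb' goto e→17
  17='adcebe' goto ·  ←P3
  18='ada' goto c→19
  19='adac' goto ·  ←P4

BFS fail/out derivation:
  n1('e'): parent n0 fail=0; on 'e' 0 → fail=0;  out ∅∪∅=∅
  n4('b'): parent n0 fail=0; on 'b' 0 → fail=0;  out ∅∪∅=∅
  n12('a'): parent n0 fail=0; on 'a' 0 → fail=0;  out ∅∪∅=∅
  n2('eb'): parent n1 fail=0; on 'b' 0 → fail=4;  out ∅∪∅=∅
  n5('bc'): parent n4 fail=0; on 'c' 0 → fail=0;  out ∅∪∅=∅
  n10('ed'): parent n1 fail=0; on 'd' 0 → fail=0;  out ∅∪∅=∅
  n13('ad'): parent n12 fail=0; on 'd' 0 → fail=0;  out ∅∪∅=∅
  n3('ebe'): parent n2 fail=4; on 'e' 4→0 → fail=1;  out {0}∪∅={0}
  n6('bca'): parent n5 fail=0; on 'a' 0 → fail=12;  out ∅∪∅=∅
  n11('edd'): parent n10 fail=0; on 'd' 0 → fail=0;  out {2}∪∅={2}
  n14('adc'): parent n13 fail=0; on 'c' 0 → fail=0;  out ∅∪∅=∅
  n18('ada'): parent n13 fail=0; on 'a' 0 → fail=12;  out ∅∪∅=∅
  n7('bcad'): parent n6 fail=12; on 'd' 12 → fail=13;  out ∅∪∅=∅
  n15('adce'): parent n14 fail=0; on 'e' 0 → fail=1;  out ∅∪∅=∅
  n19('adac'): parent n18 fail=12; on 'c' 12→0 → fail=0;  out {4}∪∅={4}
  n8('bcada'): parent n7 fail=13; on 'a' 13 → fail=18;  out ∅∪∅=∅
  n16('adceb'): parent n15 fail=1; on 'b' 1 → fail=2;  out ∅∪∅=∅
  n9('bcadac'): parent n8 fail=18; on 'c' 18 → fail=19;  out {1}∪{4}={1,4}
  n17('adcebe'): parent n16 fail=2; on 'e' 2 → fail=3;  out {3}∪{0}={0,3}

Scan:
i=0 'c': node 0→0
i=1 'e': node 0→1
i=2 'b': node 1→2
i=3 'e': node 2→3  → match P0@[1:3]
i=4 'a': node 3→12 (fail-walked)
i=5 'd': node 12→13
i=6 'a': node 13→18
i=7 'c': node 18→19  → match P4@[4:7]
i=8 'a': node 19→12 (fail-walked)
i=9 'd': node 12→13
i=10 'c': node 13→14
i=11 'e': node 14→15
i=12 'b': node 15→16
i=13 'e': node 16→17  → match P0@[11:13],P3@[8:13]
i=14 'a': node 17→12 (fail-walked)
i=15 'd': node 12→13
i=16 'a': node 13→18
i=17 'c': node 18→19  → match P4@[14:17]
i=18 'a': node 19→12 (fail-walked)
i=19 'a': node 12→12 (fail-walked)
i=20 'e': node 12→1 (fail-walked)
i=21 'd': node 1→10
i=22 'd': node 10→11  → match P2@[20:22]
i=23 'a': node 11→12 (fail-walked)
i=24 'd': node 12→13
i=25 'c': node 13→14
i=26 'e': node 14→15
i=27 'b': node 15→16
i=28 'e': node 16→17  → match P0@[26:28],P3@[23:28]
i=29 'd': node 17→10 (fail-walked)
i=30 'e': node 10→1 (fail-walked)
i=31 'a': node 1→12 (fail-walked)
i=32 'd': node 12→13
i=33 'd': node 13→0 (fail-walked)
i=34 'a': node 0→12
i=35 'd': node 12→13
i=36 'c': node 13→14
i=37 'e': node 14→15
i=38 'b': node 15→16
i=39 'e': node 16→17  → match P0@[37:39],P3@[34:39]
i=40 'b': node 17→2 (fail-walked)
i=41 'c': node 2→5 (fail-walked)
i=42 'a': node 5→6
i=43 'd': node 6→7
i=44 'a': node 7→8
i=45 'c': node 8→9  → match P1@[40:45],P4@[42:45]
i=46 'd': node 9→0 (fail-walked)
i=47 'c': node 0→0
i=48 'a': node 0→12
i=49 'b': node 12→4 (fail-walked)
i=50 'c': node 4→5
i=51 'e': node 5→1 (fail-walked)
i=52 'e': node 1→1 (fail-walked)
i=53 'b': node 1→2
i=54 'e': node 2→3  → match P0@[52:54]
i=55 'e': node 3→1 (fail-walked)
i=56 'b': node 1→2
i=57 'c': node 2→5 (fail-walked)
i=58 'a': node 5→6
i=59 'd': node 6→7
i=60 'a': node 7→8
i=61 'c': node 8→9  → match P1@[56:61],P4@[58:61]
i=62 'e': node 9→1 (fail-walked)
i=63 'e': node 1→1 (fail-walked)
i=64 'd': node 1→10
i=65 'd': node 10→11  → match P2@[63:65]
i=66 'a': node 11→12 (fail-walked)
i=67 'a': node 12→12 (fail-walked)
i=68 'b': node 12→4 (fail-walked)
i=69 'e': node 4→1 (fail-walked)
i=70 'd': node 1→10
i=71 'd': node 10→11  → match P2@[69:71]
i=72 'a': node 11→12 (fail-walked)
i=73 'd': node 12→13
i=74 'a': node 13→18
i=75 'c': node 18→19  → match P4@[72:75]
i=76 'a': node 19→12 (fail-walked)

All matches (sorted): [[3,0],[7,4],[13,0],[13,3],[17,4],[22,2],[28,0],[28,3],[39,0],[39,3],[45,1],[45,4],[54,0],[61,1],[61,4],[65,2],[71,2],[75,4]]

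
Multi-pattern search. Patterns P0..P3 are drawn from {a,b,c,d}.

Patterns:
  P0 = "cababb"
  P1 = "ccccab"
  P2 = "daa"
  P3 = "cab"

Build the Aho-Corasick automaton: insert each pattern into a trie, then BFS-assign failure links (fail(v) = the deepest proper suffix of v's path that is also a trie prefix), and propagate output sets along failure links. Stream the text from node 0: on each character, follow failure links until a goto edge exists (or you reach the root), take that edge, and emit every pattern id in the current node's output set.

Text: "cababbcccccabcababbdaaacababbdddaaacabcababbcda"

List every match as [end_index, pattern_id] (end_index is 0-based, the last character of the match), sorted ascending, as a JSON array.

Build automaton:
Trie nodes:
  0='ε' goto c→1 d→12
  1='c' goto a→2 c→7
  2='ca' goto b→3
  3='cab' goto a→4  ←P3
  4='caba' goto b→5
  5='cabab' goto b→6
  6='cababb' goto ·  ←P0
  7='cc' goto c→8
  8='ccc' goto c→9
  9='cccc' goto a→10
  10='cccca' goto b→11
  11='ccccab' goto ·  ←P1
  12='d' goto a→13
  13='da' goto a→14
  14='daa' goto ·  ←P2

BFS fail/out derivation:
  n1('c'): parent n0 fail=0; on 'c' 0 → fail=0;  out ∅∪∅=∅
  n12('d'): parent n0 fail=0; on 'd' 0 → fail=0;  out ∅∪∅=∅
  n2('ca'): parent n1 fail=0; on 'a' 0 → fail=0;  out ∅∪∅=∅
  n7('cc'): parent n1 fail=0; on 'c' 0 → fail=1;  out ∅∪∅=∅
  n13('da'): parent n12 fail=0; on 'a' 0 → fail=0;  out ∅∪∅=∅
  n3('cab'): parent n2 fail=0; on 'b' 0 → fail=0;  out {3}∪∅={3}
  n8('ccc'): parent n7 fail=1; on 'c' 1 → fail=7;  out ∅∪∅=∅
  n14('daa'): parent n13 fail=0; on 'a' 0 → fail=0;  out {2}∪∅={2}
  n4('caba'): parent n3 fail=0; on 'a' 0 → fail=0;  out ∅∪∅=∅
  n9('cccc'): parent n8 fail=7; on 'c' 7 → fail=8;  out ∅∪∅=∅
  n5('cabab'): parent n4 fail=0; on 'b' 0 → fail=0;  out ∅∪∅=∅
  n10('cccca'): parent n9 fail=8; on 'a' 8→7→1 → fail=2;  out ∅∪∅=∅
  n6('cababb'): parent n5 fail=0; on 'b' 0 → fail=0;  out {0}∪∅={0}
  n11('ccccab'): parent n10 fail=2; on 'b' 2 → fail=3;  out {1}∪{3}={1,3}

Run:
[0] read 'c'  n0⇒n1
[1] read 'a'  n1⇒n2
[2] read 'b'  n2⇒n3  emit P3@[0:2]
[3] read 'a'  n3⇒n4
[4] read 'b'  n4⇒n5
[5] read 'b'  n5⇒n6  emit P0@[0:5]
[6] read 'c'  n6⇒n1 ·f
[7] read 'c'  n1⇒n7
[8] read 'c'  n7⇒n8
[9] read 'c'  n8⇒n9
[10] read 'c'  n9⇒n9 ·f
[11] read 'a'  n9⇒n10
[12] read 'b'  n10⇒n11  emit P1@[7:12],P3@[10:12]
[13] read 'c'  n11⇒n1 ·f
[14] read 'a'  n1⇒n2
[15] read 'b'  n2⇒n3  emit P3@[13:15]
[16] read 'a'  n3⇒n4
[17] read 'b'  n4⇒n5
[18] read 'b'  n5⇒n6  emit P0@[13:18]
[19] read 'd'  n6⇒n12 ·f
[20] read 'a'  n12⇒n13
[21] read 'a'  n13⇒n14  emit P2@[19:21]
[22] read 'a'  n14⇒n0 ·f
[23] read 'c'  n0⇒n1
[24] read 'a'  n1⇒n2
[25] read 'b'  n2⇒n3  emit P3@[23:25]
[26] read 'a'  n3⇒n4
[27] read 'b'  n4⇒n5
[28] read 'b'  n5⇒n6  emit P0@[23:28]
[29] read 'd'  n6⇒n12 ·f
[30] read 'd'  n12⇒n12 ·f
[31] read 'd'  n12⇒n12 ·f
[32] read 'a'  n12⇒n13
[33] read 'a'  n13⇒n14  emit P2@[31:33]
[34] read 'a'  n14⇒n0 ·f
[35] read 'c'  n0⇒n1
[36] read 'a'  n1⇒n2
[37] read 'b'  n2⇒n3  emit P3@[35:37]
[38] read 'c'  n3⇒n1 ·f
[39] read 'a'  n1⇒n2
[40] read 'b'  n2⇒n3  emit P3@[38:40]
[41] read 'a'  n3⇒n4
[42] read 'b'  n4⇒n5
[43] read 'b'  n5⇒n6  emit P0@[38:43]
[44] read 'c'  n6⇒n1 ·f
[45] read 'd'  n1⇒n12 ·f
[46] read 'a'  n12⇒n13

Matches: [[2,3],[5,0],[12,1],[12,3],[15,3],[18,0],[21,2],[25,3],[28,0],[33,2],[37,3],[40,3],[43,0]]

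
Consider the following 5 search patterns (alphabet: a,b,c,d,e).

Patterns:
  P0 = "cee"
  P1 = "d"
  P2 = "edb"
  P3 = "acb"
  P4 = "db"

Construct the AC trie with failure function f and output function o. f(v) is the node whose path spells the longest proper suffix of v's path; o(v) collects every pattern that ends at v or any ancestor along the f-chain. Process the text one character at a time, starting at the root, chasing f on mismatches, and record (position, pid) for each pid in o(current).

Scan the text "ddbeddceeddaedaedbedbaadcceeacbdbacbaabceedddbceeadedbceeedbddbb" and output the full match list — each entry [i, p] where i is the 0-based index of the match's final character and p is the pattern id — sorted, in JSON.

Build:
Trie (insert patterns):
  0='ε' goto a→8 c→1 d→4 e→5
  1='c' goto e→2
  2='ce' goto e→3
  3='cee' goto ·  [P0 ends]
  4='d' goto b→11  [P1 ends]
  5='e' goto d→6
  6='ed' goto b→7
  7='edb' goto ·  [P2 ends]
  8='a' goto c→9
  9='ac' goto b→10
  10='acb' goto ·  [P3 ends]
  11='db' goto ·  [P4 ends]

BFS fail/out derivation:
  fail(1) 'c': from fail(0)=0 chase 'c': 0 ⇒ 0;  out=∅∪out(0)=∅
  fail(4) 'd': from fail(0)=0 chase 'd': 0 ⇒ 0;  out={1}∪out(0)={1}
  fail(5) 'e': from fail(0)=0 chase 'e': 0 ⇒ 0;  out=∅∪out(0)=∅
  fail(8) 'a': from fail(0)=0 chase 'a': 0 ⇒ 0;  out=∅∪out(0)=∅
  fail(2) 'ce': from fail(1)=0 chase 'e': 0 ⇒ 5;  out=∅∪out(5)=∅
  fail(6) 'ed': from fail(5)=0 chase 'd': 0 ⇒ 4;  out=∅∪out(4)={1}
  fail(9) 'ac': from fail(8)=0 chase 'c': 0 ⇒ 1;  out=∅∪out(1)=∅
  fail(11) 'db': from fail(4)=0 chase 'b': 0 ⇒ 0;  out={4}∪out(0)={4}
  fail(3) 'cee': from fail(2)=5 chase 'e': 5→0 ⇒ 5;  out={0}∪out(5)={0}
  fail(7) 'edb': from fail(6)=4 chase 'b': 4 ⇒ 11;  out={2}∪out(11)={2,4}
  fail(10) 'acb': from fail(9)=1 chase 'b': 1→0 ⇒ 0;  out={3}∪out(0)={3}

Run:
i=0 'd': node 0→4  emit P1@[0:0]
i=1 'd': node 4→4 (fail-walked)  emit P1@[1:1]
i=2 'b': node 4→11  emit P4@[1:2]
i=3 'e': node 11→5 (fail-walked)
i=4 'd': node 5→6  emit P1@[4:4]
i=5 'd': node 6→4 (fail-walked)  emit P1@[5:5]
i=6 'c': node 4→1 (fail-walked)
i=7 'e': node 1→2
i=8 'e': node 2→3  emit P0@[6:8]
i=9 'd': node 3→6 (fail-walked)  emit P1@[9:9]
i=10 'd': node 6→4 (fail-walked)  emit P1@[10:10]
i=11 'a': node 4→8 (fail-walked)
i=12 'e': node 8→5 (fail-walked)
i=13 'd': node 5→6  emit P1@[13:13]
i=14 'a': node 6→8 (fail-walked)
i=15 'e': node 8→5 (fail-walked)
i=16 'd': node 5→6  emit P1@[16:16]
i=17 'b': node 6→7  emit P2@[15:17],P4@[16:17]
i=18 'e': node 7→5 (fail-walked)
i=19 'd': node 5→6  emit P1@[19:19]
i=20 'b': node 6→7  emit P2@[18:20],P4@[19:20]
i=21 'a': node 7→8 (fail-walked)
i=22 'a': node 8→8 (fail-walked)
i=23 'd': node 8→4 (fail-walked)  emit P1@[23:23]
i=24 'c': node 4→1 (fail-walked)
i=25 'c': node 1→1 (fail-walked)
i=26 'e': node 1→2
i=27 'e': node 2→3  emit P0@[25:27]
i=28 'a': node 3→8 (fail-walked)
i=29 'c': node 8→9
i=30 'b': node 9→10  emit P3@[28:30]
i=31 'd': node 10→4 (fail-walked)  emit P1@[31:31]
i=32 'b': node 4→11  emit P4@[31:32]
i=33 'a': node 11→8 (fail-walked)
i=34 'c': node 8→9
i=35 'b': node 9→10  emit P3@[33:35]
i=36 'a': node 10→8 (fail-walked)
i=37 'a': node 8→8 (fail-walked)
i=38 'b': node 8→0 (fail-walked)
i=39 'c': node 0→1
i=40 'e': node 1→2
i=41 'e': node 2→3  emit P0@[39:41]
i=42 'd': node 3→6 (fail-walked)  emit P1@[42:42]
i=43 'd': node 6→4 (fail-walked)  emit P1@[43:43]
i=44 'd': node 4→4 (fail-walked)  emit P1@[44:44]
i=45 'b': node 4→11  emit P4@[44:45]
i=46 'c': node 11→1 (fail-walked)
i=47 'e': node 1→2
i=48 'e': node 2→3  emit P0@[46:48]
i=49 'a': node 3→8 (fail-walked)
i=50 'd': node 8→4 (fail-walked)  emit P1@[50:50]
i=51 'e': node 4→5 (fail-walked)
i=52 'd': node 5→6  emit P1@[52:52]
i=53 'b': node 6→7  emit P2@[51:53],P4@[52:53]
i=54 'c': node 7→1 (fail-walked)
i=55 'e': node 1→2
i=56 'e': node 2→3  emit P0@[54:56]
i=57 'e': node 3→5 (fail-walked)
i=58 'd': node 5→6  emit P1@[58:58]
i=59 'b': node 6→7  emit P2@[57:59],P4@[58:59]
i=60 'd': node 7→4 (fail-walked)  emit P1@[60:60]
i=61 'd': node 4→4 (fail-walked)  emit P1@[61:61]
i=62 'b': node 4→11  emit P4@[61:62]
i=63 'b': node 11→0 (fail-walked)

All matches (sorted): [[0,1],[1,1],[2,4],[4,1],[5,1],[8,0],[9,1],[10,1],[13,1],[16,1],[17,2],[17,4],[19,1],[20,2],[20,4],[23,1],[27,0],[30,3],[31,1],[32,4],[35,3],[41,0],[42,1],[43,1],[44,1],[45,4],[48,0],[50,1],[52,1],[53,2],[53,4],[56,0],[58,1],[59,2],[59,4],[60,1],[61,1],[62,4]]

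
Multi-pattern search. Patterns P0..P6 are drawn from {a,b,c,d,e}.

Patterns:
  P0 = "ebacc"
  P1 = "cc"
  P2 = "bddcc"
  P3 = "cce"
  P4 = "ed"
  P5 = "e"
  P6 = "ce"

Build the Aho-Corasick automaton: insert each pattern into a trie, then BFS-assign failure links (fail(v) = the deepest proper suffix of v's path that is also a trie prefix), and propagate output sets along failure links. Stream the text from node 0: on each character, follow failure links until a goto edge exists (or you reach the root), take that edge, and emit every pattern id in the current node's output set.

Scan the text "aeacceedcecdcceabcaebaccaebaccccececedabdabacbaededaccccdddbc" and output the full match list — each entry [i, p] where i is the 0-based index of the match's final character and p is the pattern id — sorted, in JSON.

Build automaton:
Trie nodes:
  0='ε' goto b→8 c→6 e→1
  1='e' goto b→2 d→14  [P5 ends]
  2='eb' goto a→3
  3='eba' goto c→4
  4='ebac' goto c→5
  5='ebacc' goto ·  [P0 ends]
  6='c' goto c→7 e→15
  7='cc' goto e→13  [P1 ends]
  8='b' goto d→9
  9='bd' goto d→10
  10='bdd' goto c→11
  11='bddc' goto c→12
  12='bddcc' goto ·  [P2 ends]
  13='cce' goto ·  [P3 ends]
  14='ed' goto ·  [P4 ends]
  15='ce' goto ·  [P6 ends]

BFS fail/out derivation:
  fail(1) 'e': from fail(0)=0 chase 'e': 0 ⇒ 0;  out={5}∪out(0)={5}
  fail(6) 'c': from fail(0)=0 chase 'c': 0 ⇒ 0;  out=∅∪out(0)=∅
  fail(8) 'b': from fail(0)=0 chase 'b': 0 ⇒ 0;  out=∅∪out(0)=∅
  fail(2) 'eb': from fail(1)=0 chase 'b': 0 ⇒ 8;  out=∅∪out(8)=∅
  fail(7) 'cc': from fail(6)=0 chase 'c': 0 ⇒ 6;  out={1}∪out(6)={1}
  fail(9) 'bd': from fail(8)=0 chase 'd': 0 ⇒ 0;  out=∅∪out(0)=∅
  fail(14) 'ed': from fail(1)=0 chase 'd': 0 ⇒ 0;  out={4}∪out(0)={4}
  fail(15) 'ce': from fail(6)=0 chase 'e': 0 ⇒ 1;  out={6}∪out(1)={5,6}
  fail(3) 'eba': from fail(2)=8 chase 'a': 8→0 ⇒ 0;  out=∅∪out(0)=∅
  fail(10) 'bdd': from fail(9)=0 chase 'd': 0 ⇒ 0;  out=∅∪out(0)=∅
  fail(13) 'cce': from fail(7)=6 chase 'e': 6 ⇒ 15;  out={3}∪out(15)={3,5,6}
  fail(4) 'ebac': from fail(3)=0 chase 'c': 0 ⇒ 6;  out=∅∪out(6)=∅
  fail(11) 'bddc': from fail(10)=0 chase 'c': 0 ⇒ 6;  out=∅∪out(6)=∅
  fail(5) 'ebacc': from fail(4)=6 chase 'c': 6 ⇒ 7;  out={0}∪out(7)={0,1}
  fail(12) 'bddcc': from fail(11)=6 chase 'c': 6 ⇒ 7;  out={2}∪out(7)={1,2}

Text stream:
pos 0 'a': at 0
pos 1 'e': at 1  ** P5@[1:1]
pos 2 'a': at 0 (via fail)
pos 3 'c': at 6
pos 4 'c': at 7  ** P1@[3:4]
pos 5 'e': at 13  ** P3@[3:5],P5@[5:5],P6@[4:5]
pos 6 'e': at 1 (via fail)  ** P5@[6:6]
pos 7 'd': at 14  ** P4@[6:7]
pos 8 'c': at 6 (via fail)
pos 9 'e': at 15  ** P5@[9:9],P6@[8:9]
pos 10 'c': at 6 (via fail)
pos 11 'd': at 0 (via fail)
pos 12 'c': at 6
pos 13 'c': at 7  ** P1@[12:13]
pos 14 'e': at 13  ** P3@[12:14],P5@[14:14],P6@[13:14]
pos 15 'a': at 0 (via fail)
pos 16 'b': at 8
pos 17 'c': at 6 (via fail)
pos 18 'a': at 0 (via fail)
pos 19 'e': at 1  ** P5@[19:19]
pos 20 'b': at 2
pos 21 'a': at 3
pos 22 'c': at 4
pos 23 'c': at 5  ** P0@[19:23],P1@[22:23]
pos 24 'a': at 0 (via fail)
pos 25 'e': at 1  ** P5@[25:25]
pos 26 'b': at 2
pos 27 'a': at 3
pos 28 'c': at 4
pos 29 'c': at 5  ** P0@[25:29],P1@[28:29]
pos 30 'c': at 7 (via fail)  ** P1@[29:30]
pos 31 'c': at 7 (via fail)  ** P1@[30:31]
pos 32 'e': at 13  ** P3@[30:32],P5@[32:32],P6@[31:32]
pos 33 'c': at 6 (via fail)
pos 34 'e': at 15  ** P5@[34:34],P6@[33:34]
pos 35 'c': at 6 (via fail)
pos 36 'e': at 15  ** P5@[36:36],P6@[35:36]
pos 37 'd': at 14 (via fail)  ** P4@[36:37]
pos 38 'a': at 0 (via fail)
pos 39 'b': at 8
pos 40 'd': at 9
pos 41 'a': at 0 (via fail)
pos 42 'b': at 8
pos 43 'a': at 0 (via fail)
pos 44 'c': at 6
pos 45 'b': at 8 (via fail)
pos 46 'a': at 0 (via fail)
pos 47 'e': at 1  ** P5@[47:47]
pos 48 'd': at 14  ** P4@[47:48]
pos 49 'e': at 1 (via fail)  ** P5@[49:49]
pos 50 'd': at 14  ** P4@[49:50]
pos 51 'a': at 0 (via fail)
pos 52 'c': at 6
pos 53 'c': at 7  ** P1@[52:53]
pos 54 'c': at 7 (via fail)  ** P1@[53:54]
pos 55 'c': at 7 (via fail)  ** P1@[54:55]
pos 56 'd': at 0 (via fail)
pos 57 'd': at 0
pos 58 'd': at 0
pos 59 'b': at 8
pos 60 'c': at 6 (via fail)

All matches (sorted): [[1,5],[4,1],[5,3],[5,5],[5,6],[6,5],[7,4],[9,5],[9,6],[13,1],[14,3],[14,5],[14,6],[19,5],[23,0],[23,1],[25,5],[29,0],[29,1],[30,1],[31,1],[32,3],[32,5],[32,6],[34,5],[34,6],[36,5],[36,6],[37,4],[47,5],[48,4],[49,5],[50,4],[53,1],[54,1],[55,1]]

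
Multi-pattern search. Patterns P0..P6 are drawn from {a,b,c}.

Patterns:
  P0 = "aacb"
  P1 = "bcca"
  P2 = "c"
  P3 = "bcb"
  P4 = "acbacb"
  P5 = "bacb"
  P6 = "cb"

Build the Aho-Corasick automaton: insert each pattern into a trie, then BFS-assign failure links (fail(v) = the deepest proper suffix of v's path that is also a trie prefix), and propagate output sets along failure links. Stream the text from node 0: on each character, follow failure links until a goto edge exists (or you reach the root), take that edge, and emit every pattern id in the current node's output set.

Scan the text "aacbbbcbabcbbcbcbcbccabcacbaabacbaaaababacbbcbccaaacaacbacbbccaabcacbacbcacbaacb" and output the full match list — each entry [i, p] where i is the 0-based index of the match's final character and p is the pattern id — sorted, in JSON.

Construct AC machine:
Trie (insert patterns):
  0='ε' goto a→1 b→5 c→9
  1='a' goto a→2 c→11
  2='aa' goto c→3
  3='aac' goto b→4
  4='aacb' goto ·  ←P0
  5='b' goto a→16 c→6
  6='bc' goto b→10 c→7
  7='bcc' goto a→8
  8='bcca' goto ·  ←P1
  9='c' goto b→19  ←P2
  10='bcb' goto ·  ←P3
  11='ac' goto b→12
  12='acb' goto a→13
  13='acba' goto c→14
  14='acbac' goto b→15
  15='acbacb' goto ·  ←P4
  16='ba' goto c→17
  17='bac' goto b→18
  18='bacb' goto ·  ←P5
  19='cb' goto ·  ←P6

BFS fail/out derivation:
  fail(1) 'a': from fail(0)=0 chase 'a': 0 ⇒ 0;  out=∅∪out(0)=∅
  fail(5) 'b': from fail(0)=0 chase 'b': 0 ⇒ 0;  out=∅∪out(0)=∅
  fail(9) 'c': from fail(0)=0 chase 'c': 0 ⇒ 0;  out={2}∪out(0)={2}
  fail(2) 'aa': from fail(1)=0 chase 'a': 0 ⇒ 1;  out=∅∪out(1)=∅
  fail(6) 'bc': from fail(5)=0 chase 'c': 0 ⇒ 9;  out=∅∪out(9)={2}
  fail(11) 'ac': from fail(1)=0 chase 'c': 0 ⇒ 9;  out=∅∪out(9)={2}
  fail(16) 'ba': from fail(5)=0 chase 'a': 0 ⇒ 1;  out=∅∪out(1)=∅
  fail(19) 'cb': from fail(9)=0 chase 'b': 0 ⇒ 5;  out={6}∪out(5)={6}
  fail(3) 'aac': from fail(2)=1 chase 'c': 1 ⇒ 11;  out=∅∪out(11)={2}
  fail(7) 'bcc': from fail(6)=9 chase 'c': 9→0 ⇒ 9;  out=∅∪out(9)={2}
  fail(10) 'bcb': from fail(6)=9 chase 'b': 9 ⇒ 19;  out={3}∪out(19)={3,6}
  fail(12) 'acb': from fail(11)=9 chase 'b': 9 ⇒ 19;  out=∅∪out(19)={6}
  fail(17) 'bac': from fail(16)=1 chase 'c': 1 ⇒ 11;  out=∅∪out(11)={2}
  fail(4) 'aacb': from fail(3)=11 chase 'b': 11 ⇒ 12;  out={0}∪out(12)={0,6}
  fail(8) 'bcca': from fail(7)=9 chase 'a': 9→0 ⇒ 1;  out={1}∪out(1)={1}
  fail(13) 'acba': from fail(12)=19 chase 'a': 19→5 ⇒ 16;  out=∅∪out(16)=∅
  fail(18) 'bacb': from fail(17)=11 chase 'b': 11 ⇒ 12;  out={5}∪out(12)={5,6}
  fail(14) 'acbac': from fail(13)=16 chase 'c': 16 ⇒ 17;  out=∅∪out(17)={2}
  fail(15) 'acbacb': from fail(14)=17 chase 'b': 17 ⇒ 18;  out={4}∪out(18)={4,5,6}

Text stream:
[0] read 'a'  n0⇒n1
[1] read 'a'  n1⇒n2
[2] read 'c'  n2⇒n3  ** P2@[2:2]
[3] read 'b'  n3⇒n4  ** P0@[0:3],P6@[2:3]
[4] read 'b'  n4⇒n5 (fail-walked)
[5] read 'b'  n5⇒n5 (fail-walked)
[6] read 'c'  n5⇒n6  ** P2@[6:6]
[7] read 'b'  n6⇒n10  ** P3@[5:7],P6@[6:7]
[8] read 'a'  n10⇒n16 (fail-walked)
[9] read 'b'  n16⇒n5 (fail-walked)
[10] read 'c'  n5⇒n6  ** P2@[10:10]
[11] read 'b'  n6⇒n10  ** P3@[9:11],P6@[10:11]
[12] read 'b'  n10⇒n5 (fail-walked)
[13] read 'c'  n5⇒n6  ** P2@[13:13]
[14] read 'b'  n6⇒n10  ** P3@[12:14],P6@[13:14]
[15] read 'c'  n10⇒n6 (fail-walked)  ** P2@[15:15]
[16] read 'b'  n6⇒n10  ** P3@[14:16],P6@[15:16]
[17] read 'c'  n10⇒n6 (fail-walked)  ** P2@[17:17]
[18] read 'b'  n6⇒n10  ** P3@[16:18],P6@[17:18]
[19] read 'c'  n10⇒n6 (fail-walked)  ** P2@[19:19]
[20] read 'c'  n6⇒n7  ** P2@[20:20]
[21] read 'a'  n7⇒n8  ** P1@[18:21]
[22] read 'b'  n8⇒n5 (fail-walked)
[23] read 'c'  n5⇒n6  ** P2@[23:23]
[24] read 'a'  n6⇒n1 (fail-walked)
[25] read 'c'  n1⇒n11  ** P2@[25:25]
[26] read 'b'  n11⇒n12  ** P6@[25:26]
[27] read 'a'  n12⇒n13
[28] read 'a'  n13⇒n2 (fail-walked)
[29] read 'b'  n2⇒n5 (fail-walked)
[30] read 'a'  n5⇒n16
[31] read 'c'  n16⇒n17  ** P2@[31:31]
[32] read 'b'  n17⇒n18  ** P5@[29:32],P6@[31:32]
[33] read 'a'  n18⇒n13 (fail-walked)
[34] read 'a'  n13⇒n2 (fail-walked)
[35] read 'a'  n2⇒n2 (fail-walked)
[36] read 'a'  n2⇒n2 (fail-walked)
[37] read 'b'  n2⇒n5 (fail-walked)
[38] read 'a'  n5⇒n16
[39] read 'b'  n16⇒n5 (fail-walked)
[40] read 'a'  n5⇒n16
[41] read 'c'  n16⇒n17  ** P2@[41:41]
[42] read 'b'  n17⇒n18  ** P5@[39:42],P6@[41:42]
[43] read 'b'  n18⇒n5 (fail-walked)
[44] read 'c'  n5⇒n6  ** P2@[44:44]
[45] read 'b'  n6⇒n10  ** P3@[43:45],P6@[44:45]
[46] read 'c'  n10⇒n6 (fail-walked)  ** P2@[46:46]
[47] read 'c'  n6⇒n7  ** P2@[47:47]
[48] read 'a'  n7⇒n8  ** P1@[45:48]
[49] read 'a'  n8⇒n2 (fail-walked)
[50] read 'a'  n2⇒n2 (fail-walked)
[51] read 'c'  n2⇒n3  ** P2@[51:51]
[52] read 'a'  n3⇒n1 (fail-walked)
[53] read 'a'  n1⇒n2
[54] read 'c'  n2⇒n3  ** P2@[54:54]
[55] read 'b'  n3⇒n4  ** P0@[52:55],P6@[54:55]
[56] read 'a'  n4⇒n13 (fail-walked)
[57] read 'c'  n13⇒n14  ** P2@[57:57]
[58] read 'b'  n14⇒n15  ** P4@[53:58],P5@[55:58],P6@[57:58]
[59] read 'b'  n15⇒n5 (fail-walked)
[60] read 'c'  n5⇒n6  ** P2@[60:60]
[61] read 'c'  n6⇒n7  ** P2@[61:61]
[62] read 'a'  n7⇒n8  ** P1@[59:62]
[63] read 'a'  n8⇒n2 (fail-walked)
[64] read 'b'  n2⇒n5 (fail-walked)
[65] read 'c'  n5⇒n6  ** P2@[65:65]
[66] read 'a'  n6⇒n1 (fail-walked)
[67] read 'c'  n1⇒n11  ** P2@[67:67]
[68] read 'b'  n11⇒n12  ** P6@[67:68]
[69] read 'a'  n12⇒n13
[70] read 'c'  n13⇒n14  ** P2@[70:70]
[71] read 'b'  n14⇒n15  ** P4@[66:71],P5@[68:71],P6@[70:71]
[72] read 'c'  n15⇒n6 (fail-walked)  ** P2@[72:72]
[73] read 'a'  n6⇒n1 (fail-walked)
[74] read 'c'  n1⇒n11  ** P2@[74:74]
[75] read 'b'  n11⇒n12  ** P6@[74:75]
[76] read 'a'  n12⇒n13
[77] read 'a'  n13⇒n2 (fail-walked)
[78] read 'c'  n2⇒n3  ** P2@[78:78]
[79] read 'b'  n3⇒n4  ** P0@[76:79],P6@[78:79]

Matches: [[2,2],[3,0],[3,6],[6,2],[7,3],[7,6],[10,2],[11,3],[11,6],[13,2],[14,3],[14,6],[15,2],[16,3],[16,6],[17,2],[18,3],[18,6],[19,2],[20,2],[21,1],[23,2],[25,2],[26,6],[31,2],[32,5],[32,6],[41,2],[42,5],[42,6],[44,2],[45,3],[45,6],[46,2],[47,2],[48,1],[51,2],[54,2],[55,0],[55,6],[57,2],[58,4],[58,5],[58,6],[60,2],[61,2],[62,1],[65,2],[67,2],[68,6],[70,2],[71,4],[71,5],[71,6],[72,2],[74,2],[75,6],[78,2],[79,0],[79,6]]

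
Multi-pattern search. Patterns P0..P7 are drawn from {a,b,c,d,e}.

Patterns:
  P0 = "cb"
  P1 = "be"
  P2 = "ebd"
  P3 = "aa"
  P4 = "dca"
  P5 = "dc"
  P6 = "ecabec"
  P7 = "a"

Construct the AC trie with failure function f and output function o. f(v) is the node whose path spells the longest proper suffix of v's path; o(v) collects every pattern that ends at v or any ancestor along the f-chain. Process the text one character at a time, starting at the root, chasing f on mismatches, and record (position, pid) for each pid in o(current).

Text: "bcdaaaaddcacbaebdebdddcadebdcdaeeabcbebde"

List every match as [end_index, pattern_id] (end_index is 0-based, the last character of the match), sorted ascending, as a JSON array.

Build:
Trie nodes:
  n0 'ε': a→8 b→3 c→1 d→10 e→5
  n1 'c': b→2
  n2 'cb': ·  ←P0
  n3 'b': e→4
  n4 'be': ·  ←P1
  n5 'e': b→6 c→13
  n6 'eb': d→7
  n7 'ebd': ·  ←P2
  n8 'a': a→9  ←P7
  n9 'aa': ·  ←P3
  n10 'd': c→11
  n11 'dc': a→12  ←P5
  n12 'dca': ·  ←P4
  n13 'ec': a→14
  n14 'eca': b→15
  n15 'ecab': e→16
  n16 'ecabe': c→17
  n17 'ecabec': ·  ←P6

BFS fail/out derivation:
  fail(1) 'c': from fail(0)=0 chase 'c': 0 ⇒ 0;  out=∅∪out(0)=∅
  fail(3) 'b': from fail(0)=0 chase 'b': 0 ⇒ 0;  out=∅∪out(0)=∅
  fail(5) 'e': from fail(0)=0 chase 'e': 0 ⇒ 0;  out=∅∪out(0)=∅
  fail(8) 'a': from fail(0)=0 chase 'a': 0 ⇒ 0;  out={7}∪out(0)={7}
  fail(10) 'd': from fail(0)=0 chase 'd': 0 ⇒ 0;  out=∅∪out(0)=∅
  fail(2) 'cb': from fail(1)=0 chase 'b': 0 ⇒ 3;  out={0}∪out(3)={0}
  fail(4) 'be': from fail(3)=0 chase 'e': 0 ⇒ 5;  out={1}∪out(5)={1}
  fail(6) 'eb': from fail(5)=0 chase 'b': 0 ⇒ 3;  out=∅∪out(3)=∅
  fail(9) 'aa': from fail(8)=0 chase 'a': 0 ⇒ 8;  out={3}∪out(8)={3,7}
  fail(11) 'dc': from fail(10)=0 chase 'c': 0 ⇒ 1;  out={5}∪out(1)={5}
  fail(13) 'ec': from fail(5)=0 chase 'c': 0 ⇒ 1;  out=∅∪out(1)=∅
  fail(7) 'ebd': from fail(6)=3 chase 'd': 3→0 ⇒ 10;  out={2}∪out(10)={2}
  fail(12) 'dca': from fail(11)=1 chase 'a': 1→0 ⇒ 8;  out={4}∪out(8)={4,7}
  fail(14) 'eca': from fail(13)=1 chase 'a': 1→0 ⇒ 8;  out=∅∪out(8)={7}
  fail(15) 'ecab': from fail(14)=8 chase 'b': 8→0 ⇒ 3;  out=∅∪out(3)=∅
  fail(16) 'ecabe': from fail(15)=3 chase 'e': 3 ⇒ 4;  out=∅∪out(4)={1}
  fail(17) 'ecabec': from fail(16)=4 chase 'c': 4→5 ⇒ 13;  out={6}∪out(13)={6}

Text stream:
i=0 'b': node 0→3
i=1 'c': node 3→1 ·f
i=2 'd': node 1→10 ·f
i=3 'a': node 10→8 ·f  emit P7@[3:3]
i=4 'a': node 8→9  emit P3@[3:4],P7@[4:4]
i=5 'a': node 9→9 ·f  emit P3@[4:5],P7@[5:5]
i=6 'a': node 9→9 ·f  emit P3@[5:6],P7@[6:6]
i=7 'd': node 9→10 ·f
i=8 'd': node 10→10 ·f
i=9 'c': node 10→11  emit P5@[8:9]
i=10 'a': node 11→12  emit P4@[8:10],P7@[10:10]
i=11 'c': node 12→1 ·f
i=12 'b': node 1→2  emit P0@[11:12]
i=13 'a': node 2→8 ·f  emit P7@[13:13]
i=14 'e': node 8→5 ·f
i=15 'b': node 5→6
i=16 'd': node 6→7  emit P2@[14:16]
i=17 'e': node 7→5 ·f
i=18 'b': node 5→6
i=19 'd': node 6→7  emit P2@[17:19]
i=20 'd': node 7→10 ·f
i=21 'd': node 10→10 ·f
i=22 'c': node 10→11  emit P5@[21:22]
i=23 'a': node 11→12  emit P4@[21:23],P7@[23:23]
i=24 'd': node 12→10 ·f
i=25 'e': node 10→5 ·f
i=26 'b': node 5→6
i=27 'd': node 6→7  emit P2@[25:27]
i=28 'c': node 7→11 ·f  emit P5@[27:28]
i=29 'd': node 11→10 ·f
i=30 'a': node 10→8 ·f  emit P7@[30:30]
i=31 'e': node 8→5 ·f
i=32 'e': node 5→5 ·f
i=33 'a': node 5→8 ·f  emit P7@[33:33]
i=34 'b': node 8→3 ·f
i=35 'c': node 3→1 ·f
i=36 'b': node 1→2  emit P0@[35:36]
i=37 'e': node 2→4 ·f  emit P1@[36:37]
i=38 'b': node 4→6 ·f
i=39 'd': node 6→7  emit P2@[37:39]
i=40 'e': node 7→5 ·f

All matches (sorted): [[3,7],[4,3],[4,7],[5,3],[5,7],[6,3],[6,7],[9,5],[10,4],[10,7],[12,0],[13,7],[16,2],[19,2],[22,5],[23,4],[23,7],[27,2],[28,5],[30,7],[33,7],[36,0],[37,1],[39,2]]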